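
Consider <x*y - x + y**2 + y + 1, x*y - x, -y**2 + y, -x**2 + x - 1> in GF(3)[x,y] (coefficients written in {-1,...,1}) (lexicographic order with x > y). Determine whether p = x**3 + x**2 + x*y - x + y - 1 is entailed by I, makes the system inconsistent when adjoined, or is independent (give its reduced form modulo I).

x**3 + x**2 + x*y - x + y - 1 is independent of I; its normal form modulo I is x + 1.

First compute the reduced Gröbner basis of I by Buchberger's algorithm.
f_1 = x*y - x + y**2 + y + 1, LT = x*y.
f_2 = x*y - x, LT = x*y.
f_3 = -y**2 + y, LT = y**2.
f_4 = -x**2 + x - 1, LT = x**2.

S(f_1,f_2): lcm = x*y. S = y**2 + y + 1.
  reduce S modulo (f_1, f_2, f_3, f_4):
  remainder -y + 1 ≠ 0; add h_5 = -y + 1 to the basis.

The other S-polynomials (S(f_1,f_3), S(f_1,f_4), S(f_2,f_3), S(f_2,f_4), S(f_3,f_4), S(f_1,h_5), S(f_2,h_5), S(f_3,h_5), S(f_4,h_5)) all reduce to 0 modulo the current basis, so we have a Gröbner basis.
Inter-reduce: drop elements whose leading term is divisible by another's, tail-reduce, and make monic.
Reduced Gröbner basis: {x**2 - x + 1, y - 1}.
Label its elements g_1 = x**2 - x + 1, g_2 = y - 1.

Reduce p = x**3 + x**2 + x*y - x + y - 1 modulo G:
  leading term x**3: subtract (x)·g_1 from x**3 + x**2 + x*y - x + y - 1 → -x**2 + x*y + x + y - 1
  leading term x**2: subtract (-1)·g_1 from -x**2 + x*y + x + y - 1 → x*y + y
  leading term x*y: subtract (x)·g_2 from x*y + y → x + y
  leading term x: no divisor's leading term divides it; move x to the remainder.
  leading term y: subtract (1)·g_2 from y → 1
  leading term 1: no divisor's leading term divides it; move 1 to the remainder.
  normal form = x + 1.
The normal form is nonzero, so p ∉ I. Since p minus its normal form lies in I, I + (p) = I + (r) where r = x + 1; decide whether this ideal is the whole ring.
Run Buchberger on G together with r (pairs among the g_i already reduce to 0 since G is a Gröbner basis):
g_1 = x**2 - x + 1, LT = x**2.
g_2 = y - 1, LT = y.
r = x + 1, LT = x.

The S-polynomials (S(g_1,g_2), S(g_1,r), S(g_2,r)) all reduce to 0 modulo the current basis, so we have a Gröbner basis.
Inter-reduce: drop elements whose leading term is divisible by another's, tail-reduce, and make monic.
Reduced Gröbner basis: {x + 1, y - 1}.
The reduced Gröbner basis of I + (p) is {x + 1, y - 1} ≠ {1}, a proper ideal, so the enlarged system stays consistent: p is independent of I, with normal form x + 1.

Ideal membership is decidable via reduction modulo a Gröbner basis.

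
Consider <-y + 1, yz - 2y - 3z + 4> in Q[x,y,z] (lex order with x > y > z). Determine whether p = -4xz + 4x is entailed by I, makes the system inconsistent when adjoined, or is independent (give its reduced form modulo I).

-4xz + 4x lies in I (it reduces to 0).

First compute the reduced Gröbner basis of I by Buchberger's algorithm.
f_1 = -y + 1, LT = y.
f_2 = yz - 2y - 3z + 4, LT = yz.

S(f_1,f_2): lcm = yz. S = 2y + 2z - 4.
  leading term y: subtract (-2)·f_1 from 2y + 2z - 4 → 2z - 2
  leading term z: no divisor's leading term divides it; move 2z to the remainder.
  leading term 1: no divisor's leading term divides it; move -2 to the remainder.
  remainder 2z - 2 ≠ 0; add h_3 = 2z - 2 to the basis.

The other S-polynomials (S(f_1,h_3), S(f_2,h_3)) all reduce to 0 modulo the current basis, so we have a Gröbner basis.
Inter-reduce: drop elements whose leading term is divisible by another's, tail-reduce, and make monic.
Reduced Gröbner basis: {y - 1, z - 1}.
Label its elements g_1 = y - 1, g_2 = z - 1.

Reduce p = -4xz + 4x modulo G:
  leading term xz: subtract (-4x)·g_2 from -4xz + 4x → 0
  normal form = 0.
Since the normal form is 0, p ∈ I.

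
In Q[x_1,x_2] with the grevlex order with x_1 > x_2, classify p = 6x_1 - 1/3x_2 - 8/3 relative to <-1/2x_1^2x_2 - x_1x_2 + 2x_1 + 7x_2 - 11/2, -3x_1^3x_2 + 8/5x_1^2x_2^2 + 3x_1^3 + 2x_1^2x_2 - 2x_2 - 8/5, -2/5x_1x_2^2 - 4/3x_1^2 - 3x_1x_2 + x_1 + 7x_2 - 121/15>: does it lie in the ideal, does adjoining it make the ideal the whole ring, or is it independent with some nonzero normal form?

Adjoining 6x_1 - 1/3x_2 - 8/3 makes the ideal the whole ring: the system is inconsistent.

First compute the reduced Gröbner basis of I by Buchberger's algorithm.
f_1 = -1/2x_1^2x_2 - x_1x_2 + 2x_1 + 7x_2 - 11/2, LT = x_1^2x_2.
f_2 = -3x_1^3x_2 + 8/5x_1^2x_2^2 + 3x_1^3 + 2x_1^2x_2 - 2x_2 - 8/5, LT = x_1^3x_2.
f_3 = -2/5x_1x_2^2 - 4/3x_1^2 - 3x_1x_2 + x_1 + 7x_2 - 121/15, LT = x_1x_2^2.

S(f_1,f_2): lcm = x_1^3x_2. S = 8/15x_1^2x_2^2 + x_1^3 + 8/3x_1^2x_2 - 4x_1^2 - 14x_1x_2 + 11x_1 - 2/3x_2 - 8/15.
  reduce S modulo (f_1, f_2, f_3):
  remainder x_1^3 - 4/9x_1^2 - 46/5x_1x_2 + 112/15x_2^2 + 19x_1 + 182/15x_2 - 376/45 ≠ 0; add h_4 = x_1^3 - 4/9x_1^2 - 46/5x_1x_2 + 112/15x_2^2 + 19x_1 + 182/15x_2 - 376/45 to the basis.

S(f_1,f_3): lcm = x_1^2x_2^2. S = -10/3x_1^3 - 15/2x_1^2x_2 + 2x_1x_2^2 + 5/2x_1^2 + 27/2x_1x_2 - 14x_2^2 - 121/6x_1 + 11x_2.
  reduce S modulo (f_1, f_2, f_3, h_4):
  remainder -305/54x_1^2 - 103/6x_1x_2 + 98/9x_2^2 + 109/6x_1 - 167/9x_2 + 773/54 ≠ 0; add h_5 = -305/54x_1^2 - 103/6x_1x_2 + 98/9x_2^2 + 109/6x_1 - 167/9x_2 + 773/54 to the basis.

S(f_2,f_3): lcm = x_1^3x_2^2. S = -8/15x_1^2x_2^3 - 10/3x_1^4 - 17/2x_1^3x_2 - 2/3x_1^2x_2^2 + 5/2x_1^3 + 35/2x_1^2x_2 - 121/6x_1^2 + 2/3x_2^2 + 8/15x_2.
  reduce S modulo (f_1, f_2, f_3, h_4, h_5):
  remainder -112/15x_2^3 - 310981/5490x_1x_2 - 210224/2745x_2^2 - 296047/5490x_1 + 1109053/2745x_2 - 393949/915 ≠ 0; add h_6 = -112/15x_2^3 - 310981/5490x_1x_2 - 210224/2745x_2^2 - 296047/5490x_1 + 1109053/2745x_2 - 393949/915 to the basis.

S(f_1,h_4): lcm = x_1^3x_2. S = 22/9x_1^2x_2 + 46/5x_1x_2^2 - 112/15x_2^3 - 4x_1^2 - 33x_1x_2 - 182/15x_2^2 + 11x_1 + 376/45x_2.
  reduce S modulo (f_1, f_2, f_3, h_4, h_5, h_6):
  remainder 302609/5490x_1x_2 - 6538/2745x_2^2 - 75757/5490x_1 - 237608/2745x_2 + 357572/2745 ≠ 0; add h_7 = 302609/5490x_1x_2 - 6538/2745x_2^2 - 75757/5490x_1 - 237608/2745x_2 + 357572/2745 to the basis.

S(f_3,h_4): lcm = x_1^3x_2^2. S = 10/3x_1^4 + 15/2x_1^3x_2 + 4/9x_1^2x_2^2 + 46/5x_1x_2^3 - 112/15x_2^4 - 5/2x_1^3 - 35/2x_1^2x_2 - 19x_1x_2^2 - 182/15x_2^3 + 121/6x_1^2 + 376/45x_2^2.
  reduce S modulo (f_1, f_2, f_3, h_4, h_5, h_6, h_7):
  remainder -5564658908173/9967940460x_2^2 - 84381640486/276887235x_1 + 159141675233/147673192x_2 - 16430286455101/19935880920 ≠ 0; add h_8 = -5564658908173/9967940460x_2^2 - 84381640486/276887235x_1 + 159141675233/147673192x_2 - 16430286455101/19935880920 to the basis.

S(f_1,h_5): lcm = x_1^2x_2. S = -927/305x_1x_2^2 + 588/305x_2^3 + 1591/305x_1x_2 - 1002/305x_2^2 - 4x_1 - 3497/305x_2 + 11.
  reduce S modulo (f_1, f_2, f_3, h_4, h_5, h_6, h_7, h_8):
  remainder 28062085558320/5564658908173x_1 - 162572073611580/5564658908173x_2 + 190634159169900/5564658908173 ≠ 0; add h_9 = 28062085558320/5564658908173x_1 - 162572073611580/5564658908173x_2 + 190634159169900/5564658908173 to the basis.

S(f_3,h_5): lcm = x_1^2x_2^2. S = -927/305x_1x_2^3 + 588/305x_2^4 + 10/3x_1^3 + 15/2x_1^2x_2 + 981/305x_1x_2^2 - 1002/305x_2^3 - 5/2x_1^2 - 35/2x_1x_2 + 773/305x_2^2 + 121/6x_1.
  reduce S modulo (f_1, f_2, f_3, h_4, h_5, h_6, h_7, h_8, h_9):
  remainder 1089061089595623/21133175543920x_2 - 1089061089595623/21133175543920 ≠ 0; add h_10 = 1089061089595623/21133175543920x_2 - 1089061089595623/21133175543920 to the basis.

The other S-polynomials (S(f_2,h_4), S(f_2,h_5), S(h_4,h_5), S(f_1,h_6), S(f_2,h_6), S(f_3,h_6), S(h_4,h_6), S(h_5,h_6), S(f_1,h_7), S(f_2,h_7), S(f_3,h_7), S(h_4,h_7), S(h_5,h_7), S(h_6,h_7), S(f_1,h_8), S(f_2,h_8), S(f_3,h_8), S(h_4,h_8), S(h_5,h_8), S(h_6,h_8), S(h_7,h_8), S(f_1,h_9), S(f_2,h_9), S(f_3,h_9), S(h_4,h_9), S(h_5,h_9), S(h_6,h_9), S(h_7,h_9), S(h_8,h_9), S(f_1,h_10), S(f_2,h_10), S(f_3,h_10), S(h_4,h_10), S(h_5,h_10), S(h_6,h_10), S(h_7,h_10), S(h_8,h_10), S(h_9,h_10)) all reduce to 0 modulo the current basis, so we have a Gröbner basis.
Inter-reduce: drop elements whose leading term is divisible by another's, tail-reduce, and make monic.
Reduced Gröbner basis: {x_1 + 1, x_2 - 1}.
Label its elements g_1 = x_1 + 1, g_2 = x_2 - 1.

Reduce p = 6x_1 - 1/3x_2 - 8/3 modulo G:
  leading term x_1: subtract (6)·g_1 from 6x_1 - 1/3x_2 - 8/3 → -1/3x_2 - 26/3
  leading term x_2: subtract (-1/3)·g_2 from -1/3x_2 - 26/3 → -9
  leading term 1: no divisor's leading term divides it; move -9 to the remainder.
  normal form = -9.
The normal form is nonzero, so p ∉ I. Since p minus its normal form lies in I, I + (p) = I + (r) where r = -9; decide whether this ideal is the whole ring.
Here r = -9 is a nonzero constant, hence a unit: 1 ∈ I + (p), the Gröbner basis of I + (p) is {1}, and the enlarged system has no common solution — adjoining p is inconsistent.

Ideal membership is decidable via reduction modulo a Gröbner basis.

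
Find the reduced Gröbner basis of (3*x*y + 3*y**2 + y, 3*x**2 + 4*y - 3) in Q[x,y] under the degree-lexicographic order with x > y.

f_1 = 3*x*y + 3*y**2 + y, LT = x*y.
f_2 = 3*x**2 + 4*y - 3, LT = x**2.

S(f_1,f_2): lcm = x**2*y. S = x*y**2 + 1/3*x*y - 4/3*y**2 + y.
  leading term x*y**2: subtract (1/3*y)·f_1 from x*y**2 + 1/3*x*y - 4/3*y**2 + y → -y**3 + 1/3*x*y - 5/3*y**2 + y
  leading term y**3: no divisor's leading term divides it; move -y**3 to the remainder.
  leading term x*y: subtract (1/9)·f_1 from 1/3*x*y - 5/3*y**2 + y → -2*y**2 + 8/9*y
  leading term y**2: no divisor's leading term divides it; move -2*y**2 to the remainder.
  leading term y: no divisor's leading term divides it; move 8/9*y to the remainder.
  remainder -y**3 - 2*y**2 + 8/9*y ≠ 0; add g_3 = -y**3 - 2*y**2 + 8/9*y to the basis.

The other S-polynomials (S(f_1,g_3), S(f_2,g_3)) all reduce to 0 modulo the current basis, so we have a Gröbner basis.

G = {y**3 + 2*y**2 - 8/9*y, x**2 + 4/3*y - 1, x*y + y**2 + 1/3*y}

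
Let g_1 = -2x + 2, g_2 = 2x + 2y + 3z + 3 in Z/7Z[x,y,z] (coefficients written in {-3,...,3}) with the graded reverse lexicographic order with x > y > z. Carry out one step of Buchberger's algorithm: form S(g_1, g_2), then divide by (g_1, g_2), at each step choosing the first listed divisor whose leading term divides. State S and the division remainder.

lcm(LM(g_1), LM(g_2)) = x.
S = (lcm/LT(g_1))·g_1 − (lcm/LT(g_2))·g_2 = -y + 2z + 1.
Reduce S modulo (g_1, g_2) in that order:
  leading term y: no divisor's leading term divides it; move -y to the remainder.
  leading term z: no divisor's leading term divides it; move 2z to the remainder.
  leading term 1: no divisor's leading term divides it; move 1 to the remainder.
The remainder -y + 2z + 1 is nonzero, so it would be added as the next basis element.

S(g_1, g_2) = -y + 2z + 1; remainder on division = -y + 2z + 1.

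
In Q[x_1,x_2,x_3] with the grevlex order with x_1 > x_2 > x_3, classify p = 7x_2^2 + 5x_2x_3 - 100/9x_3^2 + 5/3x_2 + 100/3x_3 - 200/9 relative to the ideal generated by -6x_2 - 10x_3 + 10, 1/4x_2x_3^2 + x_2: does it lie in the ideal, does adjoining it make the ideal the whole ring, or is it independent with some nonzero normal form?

7x_2^2 + 5x_2x_3 - 100/9x_3^2 + 5/3x_2 + 100/3x_3 - 200/9 lies in I (it reduces to 0).

First compute the reduced Gröbner basis of I by Buchberger's algorithm.
f_1 = -6x_2 - 10x_3 + 10, LT = x_2.
f_2 = 1/4x_2x_3^2 + x_2, LT = x_2x_3^2.

S(f_1,f_2): lcm = x_2x_3^2. S = 5/3x_3^3 - 5/3x_3^2 - 4x_2.
  reduce S modulo (f_1, f_2):
  remainder 5/3x_3^3 - 5/3x_3^2 + 20/3x_3 - 20/3 ≠ 0; add h_3 = 5/3x_3^3 - 5/3x_3^2 + 20/3x_3 - 20/3 to the basis.

The other S-polynomials (S(f_1,h_3), S(f_2,h_3)) all reduce to 0 modulo the current basis, so we have a Gröbner basis.
Inter-reduce: drop elements whose leading term is divisible by another's, tail-reduce, and make monic.
Reduced Gröbner basis: {x_3^3 - x_3^2 + 4x_3 - 4, x_2 + 5/3x_3 - 5/3}.
Label its elements g_1 = x_3^3 - x_3^2 + 4x_3 - 4, g_2 = x_2 + 5/3x_3 - 5/3.

Reduce p = 7x_2^2 + 5x_2x_3 - 100/9x_3^2 + 5/3x_2 + 100/3x_3 - 200/9 modulo G:
  leading term x_2^2: subtract (7x_2)·g_2 from 7x_2^2 + 5x_2x_3 - 100/9x_3^2 + 5/3x_2 + 100/3x_3 - 200/9 → -20/3x_2x_3 - 100/9x_3^2 + 40/3x_2 + 100/3x_3 - 200/9
  leading term x_2x_3: subtract (-20/3x_3)·g_2 from -20/3x_2x_3 - 100/9x_3^2 + 40/3x_2 + 100/3x_3 - 200/9 → 40/3x_2 + 200/9x_3 - 200/9
  leading term x_2: subtract (40/3)·g_2 from 40/3x_2 + 200/9x_3 - 200/9 → 0
  normal form = 0.
Since the normal form is 0, p ∈ I.

Ideal membership is decidable via reduction modulo a Gröbner basis.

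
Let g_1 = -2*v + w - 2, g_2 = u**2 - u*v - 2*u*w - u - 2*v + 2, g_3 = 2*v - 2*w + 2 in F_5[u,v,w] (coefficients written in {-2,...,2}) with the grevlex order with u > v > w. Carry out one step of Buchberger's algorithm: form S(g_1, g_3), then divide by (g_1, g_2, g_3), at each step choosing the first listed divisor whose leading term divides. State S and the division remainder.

lcm(LM(g_1), LM(g_3)) = v.
S = (lcm/LT(g_1))·g_1 − (lcm/LT(g_3))·g_3 = -2*w.
Reduce S modulo (g_1, g_2, g_3) in that order:
  leading term w: no divisor's leading term divides it; move -2*w to the remainder.
The remainder -2*w is nonzero, so it would be added as the next basis element.

S(g_1, g_3) = -2*w; remainder on division = -2*w.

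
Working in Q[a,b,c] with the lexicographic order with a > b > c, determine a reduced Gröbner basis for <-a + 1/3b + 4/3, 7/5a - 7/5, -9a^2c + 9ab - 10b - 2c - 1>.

f_1 = -a + 1/3b + 4/3, LT = a.
f_2 = 7/5a - 7/5, LT = a.
f_3 = -9a^2c + 9ab - 10b - 2c - 1, LT = a^2c.

S(f_1,f_2): lcm = a. S = -1/3b - 1/3.
  reduce S modulo (f_1, f_2, f_3):
  remainder -1/3b - 1/3 ≠ 0; add g_4 = -1/3b - 1/3 to the basis.

S(f_1,f_3): lcm = a^2c. S = -1/3abc + ab - 4/3ac - 10/9b - 2/9c - 1/9.
  reduce S modulo (f_1, f_2, f_3, g_4):
  remainder -11/9c ≠ 0; add g_5 = -11/9c to the basis.

The other S-polynomials (S(f_2,f_3), S(f_1,g_4), S(f_2,g_4), S(f_3,g_4), S(f_1,g_5), S(f_2,g_5), S(f_3,g_5), S(g_4,g_5)) all reduce to 0 modulo the current basis, so we have a Gröbner basis.
Inter-reduce: drop elements whose leading term is divisible by another's, tail-reduce, and make monic.

G = {a - 1, b + 1, c}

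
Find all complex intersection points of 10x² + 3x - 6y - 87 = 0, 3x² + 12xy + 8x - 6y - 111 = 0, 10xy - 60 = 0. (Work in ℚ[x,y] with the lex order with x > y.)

{(3, 2)}

Compute a lex Gröbner basis by Buchberger's algorithm.
f_1 = 10x² + 3x - 6y - 87, LT = x².
f_2 = 3x² + 12xy + 8x - 6y - 111, LT = x².
f_3 = 10xy - 60, LT = xy.

S(f_1,f_2): lcm = x². S = -4xy - 71/30x + 7/5y + 283/10.
  leading term xy: subtract (-⅖)·f_3 from -4xy - 71/30x + 7/5y + 283/10 → -71/30x + 7/5y + 43/10
  leading term x: no divisor's leading term divides it; move -71/30x to the remainder.
  leading term y: no divisor's leading term divides it; move 7/5y to the remainder.
  leading term 1: no divisor's leading term divides it; move 43/10 to the remainder.
  remainder -71/30x + 7/5y + 43/10 ≠ 0; add h_4 = -71/30x + 7/5y + 43/10 to the basis.

S(f_1,f_3): lcm = x²y. S = 3/10xy + 6x - ⅗y² - 87/10y.
  leading term xy: subtract (3/100)·f_3 from 3/10xy + 6x - ⅗y² - 87/10y → 6x - ⅗y² - 87/10y + 9/5
  leading term x: subtract (-180/71)·h_4 from 6x - ⅗y² - 87/10y + 9/5 → -⅗y² - 3657/710y + 4509/355
  leading term y²: no divisor's leading term divides it; move -⅗y² to the remainder.
  leading term y: no divisor's leading term divides it; move -3657/710y to the remainder.
  leading term 1: no divisor's leading term divides it; move 4509/355 to the remainder.
  remainder -⅗y² - 3657/710y + 4509/355 ≠ 0; add h_5 = -⅗y² - 3657/710y + 4509/355 to the basis.

S(f_2,f_3): lcm = x²y. S = 4xy² + 8/3xy + 6x - 2y² - 37y.
  leading term xy²: subtract (⅖y)·f_3 from 4xy² + 8/3xy + 6x - 2y² - 37y → 8/3xy + 6x - 2y² - 13y
  leading term xy: subtract (4/15)·f_3 from 8/3xy + 6x - 2y² - 13y → 6x - 2y² - 13y + 16
  leading term x: subtract (-180/71)·h_4 from 6x - 2y² - 13y + 16 → -2y² - 671/71y + 1910/71
  leading term y²: subtract (10/3)·h_5 from -2y² - 671/71y + 1910/71 → 548/71y - 1096/71
  leading term y: no divisor's leading term divides it; move 548/71y to the remainder.
  leading term 1: no divisor's leading term divides it; move -1096/71 to the remainder.
  remainder 548/71y - 1096/71 ≠ 0; add h_6 = 548/71y - 1096/71 to the basis.

The other S-polynomials (S(f_1,h_4), S(f_2,h_4), S(f_3,h_4), S(f_1,h_5), S(f_2,h_5), S(f_3,h_5), S(h_4,h_5), S(f_1,h_6), S(f_2,h_6), S(f_3,h_6), S(h_4,h_6), S(h_5,h_6)) all reduce to 0 modulo the current basis, so we have a Gröbner basis.
Inter-reduce: drop elements whose leading term is divisible by another's, tail-reduce, and make monic.
Reduced Gröbner basis: {x - 3, y - 2}.

The lex basis is triangular: the last element involves only y. Solving y - 2 = 0 gives y ∈ {2}; substituting each value into the earlier elements determines the remaining variables.
  y = 2: the earlier basis element becomes x - 3 = 0, giving x = 3 — point (3, 2).
Each listed point satisfies every original equation (direct substitution).
Zero-dimensionality of the ideal guarantees finitely many solutions over ℂ.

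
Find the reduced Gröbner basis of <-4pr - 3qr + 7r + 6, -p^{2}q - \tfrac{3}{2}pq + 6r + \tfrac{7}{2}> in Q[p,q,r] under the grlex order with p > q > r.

G = {q^{3}r - \tfrac{20}{3}q^{2}r + \tfrac{8}{3}pq - 2q^{2} + \tfrac{91}{9}qr - \tfrac{32}{3}r^{2} + \tfrac{26}{3}q - \tfrac{56}{9}r, p^{2}q + \tfrac{3}{2}pq - 6r - \tfrac{7}{2}, pr + \tfrac{3}{4}qr - \tfrac{7}{4}r - \tfrac{3}{2}}

This is the nonlinear analogue of row-reducing a linear system.

f_1 = -4pr - 3qr + 7r + 6, LT = pr.
f_2 = -p^{2}q - \tfrac{3}{2}pq + 6r + \tfrac{7}{2}, LT = p^{2}q.

S(f_1,f_2): lcm = p^{2}qr. S = \tfrac{3}{4}pq^{2}r - \tfrac{13}{4}pqr - \tfrac{3}{2}pq + 6r^{2} + \tfrac{7}{2}r.
  reduce S modulo (f_1, f_2):
  remainder -\tfrac{9}{16}q^{3}r + \tfrac{15}{4}q^{2}r - \tfrac{3}{2}pq + \tfrac{9}{8}q^{2} - \tfrac{91}{16}qr + 6r^{2} - \tfrac{39}{8}q + \tfrac{7}{2}r ≠ 0; add g_3 = -\tfrac{9}{16}q^{3}r + \tfrac{15}{4}q^{2}r - \tfrac{3}{2}pq + \tfrac{9}{8}q^{2} - \tfrac{91}{16}qr + 6r^{2} - \tfrac{39}{8}q + \tfrac{7}{2}r to the basis.

The other S-polynomials (S(f_1,g_3), S(f_2,g_3)) all reduce to 0 modulo the current basis, so we have a Gröbner basis.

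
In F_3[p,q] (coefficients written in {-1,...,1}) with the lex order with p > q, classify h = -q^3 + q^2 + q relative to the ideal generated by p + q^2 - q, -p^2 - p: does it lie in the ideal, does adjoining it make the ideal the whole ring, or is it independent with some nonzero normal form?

First compute the reduced Gröbner basis of I by Buchberger's algorithm.
f_1 = p + q^2 - q, LT = p.
f_2 = -p^2 - p, LT = p^2.

S(f_1,f_2): lcm = p^2. S = pq^2 - pq - p.
  leading term pq^2: subtract (q^2)·f_1 from pq^2 - pq - p → -pq - p - q^4 + q^3
  leading term pq: subtract (-q)·f_1 from -pq - p - q^4 + q^3 → -p - q^4 - q^3 - q^2
  leading term p: subtract (-1)·f_1 from -p - q^4 - q^3 - q^2 → -q^4 - q^3 - q
  leading term q^4: no divisor's leading term divides it; move -q^4 to the remainder.
  leading term q^3: no divisor's leading term divides it; move -q^3 to the remainder.
  leading term q: no divisor's leading term divides it; move -q to the remainder.
  remainder -q^4 - q^3 - q ≠ 0; add k_3 = -q^4 - q^3 - q to the basis.

S(f_1,k_3): leading monomials are coprime, so the S-polynomial reduces to 0 (Buchberger's first criterion).
S(f_2,k_3): leading monomials are coprime, so the S-polynomial reduces to 0 (Buchberger's first criterion).
Every S-polynomial of the final basis reduces to 0, so we have a Gröbner basis.
Inter-reduce: drop elements whose leading term is divisible by another's, tail-reduce, and make monic.
Reduced Gröbner basis: {p + q^2 - q, q^4 + q^3 + q}.
Label its elements g_1 = p + q^2 - q, g_2 = q^4 + q^3 + q.

Reduce h = -q^3 + q^2 + q modulo G:
  leading term q^3: no divisor's leading term divides it; move -q^3 to the remainder.
  leading term q^2: no divisor's leading term divides it; move q^2 to the remainder.
  leading term q: no divisor's leading term divides it; move q to the remainder.
  normal form = -q^3 + q^2 + q.
The normal form is nonzero, so h ∉ I. Since h minus its normal form lies in I, I + (h) = I + (r) where r = -q^3 + q^2 + q; decide whether this ideal is the whole ring.
Run Buchberger on G together with r (pairs among the g_i already reduce to 0 since G is a Gröbner basis):
g_1 = p + q^2 - q, LT = p.
g_2 = q^4 + q^3 + q, LT = q^4.
r = -q^3 + q^2 + q, LT = q^3.

S(g_1,g_2): leading monomials are coprime, so the S-polynomial reduces to 0 (Buchberger's first criterion).
S(g_1,r): leading monomials are coprime, so the S-polynomial reduces to 0 (Buchberger's first criterion).
S(g_2,r): lcm = q^4. S = -q^3 + q^2 + q.
  leading term q^3: subtract (1)·r from -q^3 + q^2 + q → 0
  remainder 0.

Every S-polynomial of the final basis reduces to 0, so we have a Gröbner basis.
Inter-reduce: drop elements whose leading term is divisible by another's, tail-reduce, and make monic.
Reduced Gröbner basis: {p + q^2 - q, q^3 - q^2 - q}.
The reduced Gröbner basis of I + (h) is {p + q^2 - q, q^3 - q^2 - q} ≠ {1}, a proper ideal, so the enlarged system stays consistent: h is independent of I, with normal form -q^3 + q^2 + q.

-q^3 + q^2 + q is independent of I; its normal form modulo I is -q^3 + q^2 + q.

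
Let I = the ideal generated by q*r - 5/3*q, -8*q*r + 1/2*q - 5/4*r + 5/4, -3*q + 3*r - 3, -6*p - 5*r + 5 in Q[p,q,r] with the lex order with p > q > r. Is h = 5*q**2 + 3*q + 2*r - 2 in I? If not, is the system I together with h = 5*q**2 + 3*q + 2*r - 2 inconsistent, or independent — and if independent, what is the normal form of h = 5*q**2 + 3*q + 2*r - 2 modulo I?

5*q**2 + 3*q + 2*r - 2 lies in I (it reduces to 0).

First compute the reduced Gröbner basis of I by Buchberger's algorithm.
f_1 = q*r - 5/3*q, LT = q*r.
f_2 = -8*q*r + 1/2*q - 5/4*r + 5/4, LT = q*r.
f_3 = -3*q + 3*r - 3, LT = q.
f_4 = -6*p - 5*r + 5, LT = p.

S(f_1,f_2): lcm = q*r. S = -77/48*q - 5/32*r + 5/32.
  leading term q: subtract (77/144)·f_3 from -77/48*q - 5/32*r + 5/32 → -169/96*r + 169/96
  leading term r: no divisor's leading term divides it; move -169/96*r to the remainder.
  leading term 1: no divisor's leading term divides it; move 169/96 to the remainder.
  remainder -169/96*r + 169/96 ≠ 0; add k_5 = -169/96*r + 169/96 to the basis.

The other S-polynomials (S(f_1,f_3), S(f_1,f_4), S(f_2,f_3), S(f_2,f_4), S(f_3,f_4), S(f_1,k_5), S(f_2,k_5), S(f_3,k_5), S(f_4,k_5)) all reduce to 0 modulo the current basis, so we have a Gröbner basis.
Inter-reduce: drop elements whose leading term is divisible by another's, tail-reduce, and make monic.
Reduced Gröbner basis: {p, q, r - 1}.
Label its elements g_1 = p, g_2 = q, g_3 = r - 1.

Reduce h = 5*q**2 + 3*q + 2*r - 2 modulo G:
  leading term q**2: subtract (5*q)·g_2 from 5*q**2 + 3*q + 2*r - 2 → 3*q + 2*r - 2
  leading term q: subtract (3)·g_2 from 3*q + 2*r - 2 → 2*r - 2
  leading term r: subtract (2)·g_3 from 2*r - 2 → 0
  normal form = 0.
Since the normal form is 0, h ∈ I.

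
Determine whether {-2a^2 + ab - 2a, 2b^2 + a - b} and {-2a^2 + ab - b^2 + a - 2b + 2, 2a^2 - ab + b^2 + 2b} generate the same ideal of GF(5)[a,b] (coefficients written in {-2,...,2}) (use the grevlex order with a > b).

No, the ideals differ.

Two ideals are equal iff their reduced Gröbner bases coincide (the reduced basis is unique for a fixed ordering).
Buchberger on the first generating set:
f_1 = -2a^2 + ab - 2a, LT = a^2.
f_2 = 2b^2 + a - b, LT = b^2.

The S-polynomials (S(f_1,f_2)) all reduce to 0 modulo the current basis, so we have a Gröbner basis.
Inter-reduce: drop elements whose leading term is divisible by another's, tail-reduce, and make monic.
Reduced Gröbner basis: {a^2 + 2ab + a, b^2 - 2a + 2b}.

Buchberger on the second generating set:
h_1 = -2a^2 + ab - b^2 + a - 2b + 2, LT = a^2.
h_2 = 2a^2 - ab + b^2 + 2b, LT = a^2.

S(h_1,h_2): lcm = a^2. S = 2a - 1.
  leading term a: no divisor's leading term divides it; move 2a to the remainder.
  leading term 1: no divisor's leading term divides it; move -1 to the remainder.
  remainder 2a - 1 ≠ 0; add k_3 = 2a - 1 to the basis.

S(h_1,k_3): lcm = a^2. S = 2ab - 2b^2 + b - 1.
  leading term ab: subtract (b)·k_3 from 2ab - 2b^2 + b - 1 → -2b^2 + 2b - 1
  leading term b^2: no divisor's leading term divides it; move -2b^2 to the remainder.
  leading term b: no divisor's leading term divides it; move 2b to the remainder.
  leading term 1: no divisor's leading term divides it; move -1 to the remainder.
  remainder -2b^2 + 2b - 1 ≠ 0; add k_4 = -2b^2 + 2b - 1 to the basis.

The other S-polynomials (S(h_2,k_3), S(h_1,k_4), S(h_2,k_4), S(k_3,k_4)) all reduce to 0 modulo the current basis, so we have a Gröbner basis.
Inter-reduce: drop elements whose leading term is divisible by another's, tail-reduce, and make monic.
Reduced Gröbner basis: {b^2 - b - 2, a + 2}.

These differ, so the ideals are not equal.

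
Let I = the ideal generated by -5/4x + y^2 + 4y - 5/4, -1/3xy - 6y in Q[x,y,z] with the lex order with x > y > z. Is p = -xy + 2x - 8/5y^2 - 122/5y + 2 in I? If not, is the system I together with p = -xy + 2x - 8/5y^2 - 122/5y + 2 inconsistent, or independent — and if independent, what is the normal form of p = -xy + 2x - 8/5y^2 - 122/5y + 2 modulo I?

First compute the reduced Gröbner basis of I by Buchberger's algorithm.
f_1 = -5/4x + y^2 + 4y - 5/4, LT = x.
f_2 = -1/3xy - 6y, LT = xy.

S(f_1,f_2): lcm = xy. S = -4/5y^3 - 16/5y^2 - 17y.
  leading term y^3: no divisor's leading term divides it; move -4/5y^3 to the remainder.
  leading term y^2: no divisor's leading term divides it; move -16/5y^2 to the remainder.
  leading term y: no divisor's leading term divides it; move -17y to the remainder.
  remainder -4/5y^3 - 16/5y^2 - 17y ≠ 0; add h_3 = -4/5y^3 - 16/5y^2 - 17y to the basis.

S(f_1,h_3): leading monomials are coprime, so the S-polynomial reduces to 0 (Buchberger's first criterion).
S(f_2,h_3): lcm = xy^3. S = -4xy^2 - 85/4xy + 18y^3.
  leading term xy^2: subtract (16/5y^2)·f_1 from -4xy^2 - 85/4xy + 18y^3 → -85/4xy - 16/5y^4 + 26/5y^3 + 4y^2
  leading term xy: subtract (17y)·f_1 from -85/4xy - 16/5y^4 + 26/5y^3 + 4y^2 → -16/5y^4 - 59/5y^3 - 64y^2 + 85/4y
  leading term y^4: subtract (4y)·h_3 from -16/5y^4 - 59/5y^3 - 64y^2 + 85/4y → y^3 + 4y^2 + 85/4y
  leading term y^3: subtract (-5/4)·h_3 from y^3 + 4y^2 + 85/4y → 0
  remainder 0.

Every S-polynomial of the final basis reduces to 0, so we have a Gröbner basis.
Inter-reduce: drop elements whose leading term is divisible by another's, tail-reduce, and make monic.
Reduced Gröbner basis: {x - 4/5y^2 - 16/5y + 1, y^3 + 4y^2 + 85/4y}.
Label its elements g_1 = x - 4/5y^2 - 16/5y + 1, g_2 = y^3 + 4y^2 + 85/4y.

Reduce p = -xy + 2x - 8/5y^2 - 122/5y + 2 modulo G:
  leading term xy: subtract (-y)·g_1 from -xy + 2x - 8/5y^2 - 122/5y + 2 → 2x - 4/5y^3 - 24/5y^2 - 117/5y + 2
  leading term x: subtract (2)·g_1 from 2x - 4/5y^3 - 24/5y^2 - 117/5y + 2 → -4/5y^3 - 16/5y^2 - 17y
  leading term y^3: subtract (-4/5)·g_2 from -4/5y^3 - 16/5y^2 - 17y → 0
  normal form = 0.
Since the normal form is 0, p ∈ I.

-xy + 2x - 8/5y^2 - 122/5y + 2 lies in I (it reduces to 0).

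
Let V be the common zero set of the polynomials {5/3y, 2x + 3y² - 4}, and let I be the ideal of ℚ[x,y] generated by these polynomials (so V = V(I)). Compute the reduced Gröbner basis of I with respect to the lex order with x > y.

G = {x - 2, y}

f_1 = 5/3y, LT = y.
f_2 = 2x + 3y² - 4, LT = x.

S(f_1,f_2): leading monomials are coprime, so the S-polynomial reduces to 0 (Buchberger's first criterion).
Every S-polynomial of the final basis reduces to 0, so we have a Gröbner basis.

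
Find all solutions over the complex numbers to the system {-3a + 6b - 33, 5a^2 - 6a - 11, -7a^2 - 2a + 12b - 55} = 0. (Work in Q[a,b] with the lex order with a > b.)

Compute a lex Gröbner basis by Buchberger's algorithm.
f_1 = -3a + 6b - 33, LT = a.
f_2 = 5a^2 - 6a - 11, LT = a^2.
f_3 = -7a^2 - 2a + 12b - 55, LT = a^2.

S(f_1,f_2): lcm = a^2. S = -2ab + 61/5a + 11/5.
  reduce S modulo (f_1, f_2, f_3):
  remainder -4b^2 + 232/5b - 132 ≠ 0; add h_4 = -4b^2 + 232/5b - 132 to the basis.

S(f_1,f_3): lcm = a^2. S = -2ab + 75/7a + 12/7b - 55/7.
  reduce S modulo (f_1, f_2, f_3, h_4):
  remainder -44/35b + 44/7 ≠ 0; add h_5 = -44/35b + 44/7 to the basis.

The other S-polynomials (S(f_2,f_3), S(f_1,h_4), S(f_2,h_4), S(f_3,h_4), S(f_1,h_5), S(f_2,h_5), S(f_3,h_5), S(h_4,h_5)) all reduce to 0 modulo the current basis, so we have a Gröbner basis.
Inter-reduce: drop elements whose leading term is divisible by another's, tail-reduce, and make monic.
Reduced Gröbner basis: {a + 1, b - 5}.

From the last basis element, b - 5 = 0, so b takes values in {5}. Each choice, substituted upward through the basis, yields the corresponding point(s) of the solution set.
  b = 5: the earlier basis element becomes a + 1 = 0, giving a = -1 — point (-1, 5).

{(-1, 5)}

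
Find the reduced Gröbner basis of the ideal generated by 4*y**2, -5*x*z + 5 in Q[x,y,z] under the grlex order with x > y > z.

G = {x*z - 1, y**2}

Buchberger's algorithm terminates because the ascending chain of leading-term ideals stabilizes.

f_1 = 4*y**2, LT = y**2.
f_2 = -5*x*z + 5, LT = x*z.

The S-polynomials (S(f_1,f_2)) all reduce to 0 modulo the current basis, so we have a Gröbner basis.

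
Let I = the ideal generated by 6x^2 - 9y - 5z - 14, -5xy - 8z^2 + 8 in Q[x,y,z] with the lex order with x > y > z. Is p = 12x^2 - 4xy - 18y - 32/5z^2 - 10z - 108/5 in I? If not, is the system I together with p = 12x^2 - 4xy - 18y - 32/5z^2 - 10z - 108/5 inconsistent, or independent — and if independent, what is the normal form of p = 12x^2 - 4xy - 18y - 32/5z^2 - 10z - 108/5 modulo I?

12x^2 - 4xy - 18y - 32/5z^2 - 10z - 108/5 lies in I (it reduces to 0).

First compute the reduced Gröbner basis of I by Buchberger's algorithm.
f_1 = 6x^2 - 9y - 5z - 14, LT = x^2.
f_2 = -5xy - 8z^2 + 8, LT = xy.

S(f_1,f_2): lcm = x^2y. S = -8/5xz^2 + 8/5x - 3/2y^2 - 5/6yz - 7/3y.
  leading term xz^2: no divisor's leading term divides it; move -8/5xz^2 to the remainder.
  leading term x: no divisor's leading term divides it; move 8/5x to the remainder.
  leading term y^2: no divisor's leading term divides it; move -3/2y^2 to the remainder.
  leading term yz: no divisor's leading term divides it; move -5/6yz to the remainder.
  leading term y: no divisor's leading term divides it; move -7/3y to the remainder.
  remainder -8/5xz^2 + 8/5x - 3/2y^2 - 5/6yz - 7/3y ≠ 0; add h_3 = -8/5xz^2 + 8/5x - 3/2y^2 - 5/6yz - 7/3y to the basis.

S(f_2,h_3): lcm = xyz^2. S = xy - 15/16y^3 - 25/48y^2z - 35/24y^2 + 8/5z^4 - 8/5z^2.
  leading term xy: subtract (-1/5)·f_2 from xy - 15/16y^3 - 25/48y^2z - 35/24y^2 + 8/5z^4 - 8/5z^2 → -15/16y^3 - 25/48y^2z - 35/24y^2 + 8/5z^4 - 16/5z^2 + 8/5
  leading term y^3: no divisor's leading term divides it; move -15/16y^3 to the remainder.
  leading term y^2z: no divisor's leading term divides it; move -25/48y^2z to the remainder.
  leading term y^2: no divisor's leading term divides it; move -35/24y^2 to the remainder.
  leading term z^4: no divisor's leading term divides it; move 8/5z^4 to the remainder.
  leading term z^2: no divisor's leading term divides it; move -16/5z^2 to the remainder.
  leading term 1: no divisor's leading term divides it; move 8/5 to the remainder.
  remainder -15/16y^3 - 25/48y^2z - 35/24y^2 + 8/5z^4 - 16/5z^2 + 8/5 ≠ 0; add h_4 = -15/16y^3 - 25/48y^2z - 35/24y^2 + 8/5z^4 - 16/5z^2 + 8/5 to the basis.

The other S-polynomials (S(f_1,h_3), S(f_1,h_4), S(f_2,h_4), S(h_3,h_4)) all reduce to 0 modulo the current basis, so we have a Gröbner basis.
Inter-reduce: drop elements whose leading term is divisible by another's, tail-reduce, and make monic.
Reduced Gröbner basis: {x^2 - 3/2y - 5/6z - 7/3, xy + 8/5z^2 - 8/5, xz^2 - x + 15/16y^2 + 25/48yz + 35/24y, y^3 + 5/9y^2z + 14/9y^2 - 128/75z^4 + 256/75z^2 - 128/75}.
Label its elements g_1 = x^2 - 3/2y - 5/6z - 7/3, g_2 = xy + 8/5z^2 - 8/5, g_3 = xz^2 - x + 15/16y^2 + 25/48yz + 35/24y, g_4 = y^3 + 5/9y^2z + 14/9y^2 - 128/75z^4 + 256/75z^2 - 128/75.

Reduce p = 12x^2 - 4xy - 18y - 32/5z^2 - 10z - 108/5 modulo G:
  leading term x^2: subtract (12)·g_1 from 12x^2 - 4xy - 18y - 32/5z^2 - 10z - 108/5 → -4xy - 32/5z^2 + 32/5
  leading term xy: subtract (-4)·g_2 from -4xy - 32/5z^2 + 32/5 → 0
  normal form = 0.
Since the normal form is 0, p ∈ I.

The remainder on division by a Gröbner basis is unique — it is the normal form.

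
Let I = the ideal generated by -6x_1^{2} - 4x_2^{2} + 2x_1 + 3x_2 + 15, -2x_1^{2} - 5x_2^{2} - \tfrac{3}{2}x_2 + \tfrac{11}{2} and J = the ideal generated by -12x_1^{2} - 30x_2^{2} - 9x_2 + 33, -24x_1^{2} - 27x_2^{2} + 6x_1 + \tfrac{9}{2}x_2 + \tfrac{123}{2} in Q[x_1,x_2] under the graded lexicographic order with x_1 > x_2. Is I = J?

Two ideals are equal iff their reduced Gröbner bases coincide (the reduced basis is unique for a fixed ordering).
Buchberger on the first generating set:
f_1 = -6x_1^{2} - 4x_2^{2} + 2x_1 + 3x_2 + 15, LT = x_1^{2}.
f_2 = -2x_1^{2} - 5x_2^{2} - \tfrac{3}{2}x_2 + \tfrac{11}{2}, LT = x_1^{2}.

S(f_1,f_2): lcm = x_1^{2}. S = -\tfrac{11}{6}x_2^{2} - \tfrac{1}{3}x_1 - \tfrac{5}{4}x_2 + \tfrac{1}{4}.
  reduce S modulo (f_1, f_2):
  remainder -\tfrac{11}{6}x_2^{2} - \tfrac{1}{3}x_1 - \tfrac{5}{4}x_2 + \tfrac{1}{4} ≠ 0; add g_3 = -\tfrac{11}{6}x_2^{2} - \tfrac{1}{3}x_1 - \tfrac{5}{4}x_2 + \tfrac{1}{4} to the basis.

The other S-polynomials (S(f_1,g_3), S(f_2,g_3)) all reduce to 0 modulo the current basis, so we have a Gröbner basis.
Inter-reduce: drop elements whose leading term is divisible by another's, tail-reduce, and make monic.
Reduced Gröbner basis: {x_1^{2} - \tfrac{5}{11}x_1 - \tfrac{21}{22}x_2 - \tfrac{53}{22}, x_2^{2} + \tfrac{2}{11}x_1 + \tfrac{15}{22}x_2 - \tfrac{3}{22}}.

Buchberger on the second generating set:
h_1 = -12x_1^{2} - 30x_2^{2} - 9x_2 + 33, LT = x_1^{2}.
h_2 = -24x_1^{2} - 27x_2^{2} + 6x_1 + \tfrac{9}{2}x_2 + \tfrac{123}{2}, LT = x_1^{2}.

S(h_1,h_2): lcm = x_1^{2}. S = \tfrac{11}{8}x_2^{2} + \tfrac{1}{4}x_1 + \tfrac{15}{16}x_2 - \tfrac{3}{16}.
  reduce S modulo (h_1, h_2):
  remainder \tfrac{11}{8}x_2^{2} + \tfrac{1}{4}x_1 + \tfrac{15}{16}x_2 - \tfrac{3}{16} ≠ 0; add k_3 = \tfrac{11}{8}x_2^{2} + \tfrac{1}{4}x_1 + \tfrac{15}{16}x_2 - \tfrac{3}{16} to the basis.

The other S-polynomials (S(h_1,k_3), S(h_2,k_3)) all reduce to 0 modulo the current basis, so we have a Gröbner basis.
Inter-reduce: drop elements whose leading term is divisible by another's, tail-reduce, and make monic.
Reduced Gröbner basis: {x_1^{2} - \tfrac{5}{11}x_1 - \tfrac{21}{22}x_2 - \tfrac{53}{22}, x_2^{2} + \tfrac{2}{11}x_1 + \tfrac{15}{22}x_2 - \tfrac{3}{22}}.

These coincide, so the ideals are equal.
The choice of monomial ordering does not affect the verdict — as long as both bases are computed under the same ordering, their equality decides ideal equality.

Yes, the ideals are equal.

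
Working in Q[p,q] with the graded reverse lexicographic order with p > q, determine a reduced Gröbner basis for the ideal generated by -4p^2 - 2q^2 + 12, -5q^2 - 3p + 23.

f_1 = -4p^2 - 2q^2 + 12, LT = p^2.
f_2 = -5q^2 - 3p + 23, LT = q^2.

The S-polynomials (S(f_1,f_2)) all reduce to 0 modulo the current basis, so we have a Gröbner basis.

G = {p^2 - 3/10p - 7/10, q^2 + 3/5p - 23/5}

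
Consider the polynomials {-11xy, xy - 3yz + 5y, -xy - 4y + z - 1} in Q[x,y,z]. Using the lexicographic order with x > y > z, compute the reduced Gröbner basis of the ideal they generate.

G = {xz - x, y - 1/4z + 1/4, z^2 - 8/3z + 5/3}

Buchberger's algorithm terminates because the ascending chain of leading-term ideals stabilizes.

f_1 = -11xy, LT = xy.
f_2 = xy - 3yz + 5y, LT = xy.
f_3 = -xy - 4y + z - 1, LT = xy.

S(f_1,f_2): lcm = xy. S = 3yz - 5y.
  reduce S modulo (f_1, f_2, f_3):
  remainder 3yz - 5y ≠ 0; add g_4 = 3yz - 5y to the basis.

S(f_1,f_3): lcm = xy. S = -4y + z - 1.
  reduce S modulo (f_1, f_2, f_3, g_4):
  remainder -4y + z - 1 ≠ 0; add g_5 = -4y + z - 1 to the basis.

S(f_3,g_4): lcm = xyz. S = 5/3xy + 4yz - z^2 + z.
  reduce S modulo (f_1, f_2, f_3, g_4, g_5):
  remainder -z^2 + 8/3z - 5/3 ≠ 0; add g_6 = -z^2 + 8/3z - 5/3 to the basis.

S(f_1,g_5): lcm = xy. S = 1/4xz - 1/4x.
  reduce S modulo (f_1, f_2, f_3, g_4, g_5, g_6):
  remainder 1/4xz - 1/4x ≠ 0; add g_7 = 1/4xz - 1/4x to the basis.

The other S-polynomials (S(f_2,f_3), S(f_1,g_4), S(f_2,g_4), S(f_2,g_5), S(f_3,g_5), S(g_4,g_5), S(f_1,g_6), S(f_2,g_6), S(f_3,g_6), S(g_4,g_6), S(g_5,g_6), S(f_1,g_7), S(f_2,g_7), S(f_3,g_7), S(g_4,g_7), S(g_5,g_7), S(g_6,g_7)) all reduce to 0 modulo the current basis, so we have a Gröbner basis.
Inter-reduce: drop elements whose leading term is divisible by another's, tail-reduce, and make monic.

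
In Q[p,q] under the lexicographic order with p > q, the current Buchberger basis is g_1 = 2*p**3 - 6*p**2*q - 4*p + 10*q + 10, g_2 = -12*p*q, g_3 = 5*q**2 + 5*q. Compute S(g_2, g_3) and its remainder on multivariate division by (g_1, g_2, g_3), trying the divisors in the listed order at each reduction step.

S(g_2, g_3) = -p*q; remainder on division = 0.

lcm(LM(g_2), LM(g_3)) = p*q**2.
S = (lcm/LT(g_2))·g_2 − (lcm/LT(g_3))·g_3 = -p*q.
Reduce S modulo (g_1, g_2, g_3) in that order:
  leading term p*q: subtract (1/12)·g_2 from -p*q → 0
The remainder is 0, so this S-polynomial contributes no new basis element.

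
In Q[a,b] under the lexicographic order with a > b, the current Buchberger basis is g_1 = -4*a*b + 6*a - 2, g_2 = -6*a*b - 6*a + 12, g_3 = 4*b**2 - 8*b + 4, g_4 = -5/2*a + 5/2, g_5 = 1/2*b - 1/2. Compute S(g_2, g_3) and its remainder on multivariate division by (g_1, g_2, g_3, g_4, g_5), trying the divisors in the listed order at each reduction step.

lcm(LM(g_2), LM(g_3)) = a*b**2.
S = (lcm/LT(g_2))·g_2 − (lcm/LT(g_3))·g_3 = 3*a*b - a - 2*b.
Reduce S modulo (g_1, g_2, g_3, g_4, g_5) in that order:
  leading term a*b: subtract (-3/4)·g_1 from 3*a*b - a - 2*b → 7/2*a - 2*b - 3/2
  leading term a: subtract (-7/5)·g_4 from 7/2*a - 2*b - 3/2 → -2*b + 2
  leading term b: subtract (-4)·g_5 from -2*b + 2 → 0
The remainder is 0, so this S-polynomial contributes no new basis element.

S(g_2, g_3) = 3*a*b - a - 2*b; remainder on division = 0.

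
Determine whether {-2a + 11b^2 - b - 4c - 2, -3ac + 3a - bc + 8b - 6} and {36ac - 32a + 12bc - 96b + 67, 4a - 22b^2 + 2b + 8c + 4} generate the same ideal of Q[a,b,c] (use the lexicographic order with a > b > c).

No, the ideals differ.

For a fixed monomial order, each ideal has a unique reduced Gröbner basis; comparing bases decides equality.
Buchberger on the first generating set:
f_1 = -2a + 11b^2 - b - 4c - 2, LT = a.
f_2 = -3ac + 3a - bc + 8b - 6, LT = ac.

S(f_1,f_2): lcm = ac. S = a - 11/2b^2c + 1/6bc + 8/3b + 2c^2 + c - 2.
  leading term a: subtract (-1/2)·f_1 from a - 11/2b^2c + 1/6bc + 8/3b + 2c^2 + c - 2 → -11/2b^2c + 11/2b^2 + 1/6bc + 13/6b + 2c^2 - c - 3
  leading term b^2c: no divisor's leading term divides it; move -11/2b^2c to the remainder.
  leading term b^2: no divisor's leading term divides it; move 11/2b^2 to the remainder.
  leading term bc: no divisor's leading term divides it; move 1/6bc to the remainder.
  leading term b: no divisor's leading term divides it; move 13/6b to the remainder.
  leading term c^2: no divisor's leading term divides it; move 2c^2 to the remainder.
  leading term c: no divisor's leading term divides it; move -c to the remainder.
  leading term 1: no divisor's leading term divides it; move -3 to the remainder.
  remainder -11/2b^2c + 11/2b^2 + 1/6bc + 13/6b + 2c^2 - c - 3 ≠ 0; add g_3 = -11/2b^2c + 11/2b^2 + 1/6bc + 13/6b + 2c^2 - c - 3 to the basis.

The other S-polynomials (S(f_1,g_3), S(f_2,g_3)) all reduce to 0 modulo the current basis, so we have a Gröbner basis.
Inter-reduce: drop elements whose leading term is divisible by another's, tail-reduce, and make monic.
Reduced Gröbner basis: {a - 11/2b^2 + 1/2b + 2c + 1, b^2c - b^2 - 1/33bc - 13/33b - 4/11c^2 + 2/11c + 6/11}.

Buchberger on the second generating set:
h_1 = 36ac - 32a + 12bc - 96b + 67, LT = ac.
h_2 = 4a - 22b^2 + 2b + 8c + 4, LT = a.

S(h_1,h_2): lcm = ac. S = -8/9a + 11/2b^2c - 1/6bc - 8/3b - 2c^2 - c + 67/36.
  leading term a: subtract (-2/9)·h_2 from -8/9a + 11/2b^2c - 1/6bc - 8/3b - 2c^2 - c + 67/36 → 11/2b^2c - 44/9b^2 - 1/6bc - 20/9b - 2c^2 + 7/9c + 11/4
  leading term b^2c: no divisor's leading term divides it; move 11/2b^2c to the remainder.
  leading term b^2: no divisor's leading term divides it; move -44/9b^2 to the remainder.
  leading term bc: no divisor's leading term divides it; move -1/6bc to the remainder.
  leading term b: no divisor's leading term divides it; move -20/9b to the remainder.
  leading term c^2: no divisor's leading term divides it; move -2c^2 to the remainder.
  leading term c: no divisor's leading term divides it; move 7/9c to the remainder.
  leading term 1: no divisor's leading term divides it; move 11/4 to the remainder.
  remainder 11/2b^2c - 44/9b^2 - 1/6bc - 20/9b - 2c^2 + 7/9c + 11/4 ≠ 0; add k_3 = 11/2b^2c - 44/9b^2 - 1/6bc - 20/9b - 2c^2 + 7/9c + 11/4 to the basis.

The other S-polynomials (S(h_1,k_3), S(h_2,k_3)) all reduce to 0 modulo the current basis, so we have a Gröbner basis.
Inter-reduce: drop elements whose leading term is divisible by another's, tail-reduce, and make monic.
Reduced Gröbner basis: {a - 11/2b^2 + 1/2b + 2c + 1, b^2c - 8/9b^2 - 1/33bc - 40/99b - 4/11c^2 + 14/99c + 1/2}.

The bases are distinct; the ideals are different.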